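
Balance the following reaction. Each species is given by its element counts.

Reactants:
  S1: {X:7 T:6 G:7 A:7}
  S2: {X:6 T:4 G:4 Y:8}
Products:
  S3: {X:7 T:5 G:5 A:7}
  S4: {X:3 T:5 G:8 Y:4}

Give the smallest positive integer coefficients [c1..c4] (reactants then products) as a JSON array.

Coefficients: [6, 1, 6, 2]

X: 6·7+1·6 = 48 | 6·7+2·3 = 48
T: 6·6+1·4 = 40 | 6·5+2·5 = 40
G: 6·7+1·4 = 46 | 6·5+2·8 = 46
A: 6·7+1·0 = 42 | 6·7+2·0 = 42
Y: 6·0+1·8 = 8 | 6·0+2·4 = 8
gcd(6,1,6,2) = 1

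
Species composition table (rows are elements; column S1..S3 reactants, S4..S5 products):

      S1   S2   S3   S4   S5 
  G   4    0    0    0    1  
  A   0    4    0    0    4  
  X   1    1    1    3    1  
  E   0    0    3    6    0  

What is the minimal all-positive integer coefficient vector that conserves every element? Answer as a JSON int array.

G: 1·4+4·0+2·0 = 4 | 1·0+4·1 = 4
A: 1·0+4·4+2·0 = 16 | 1·0+4·4 = 16
X: 1·1+4·1+2·1 = 7 | 1·3+4·1 = 7
E: 1·0+4·0+2·3 = 6 | 1·6+4·0 = 6
gcd(1,4,2,1,4) = 1

Coefficients: [1, 4, 2, 1, 4]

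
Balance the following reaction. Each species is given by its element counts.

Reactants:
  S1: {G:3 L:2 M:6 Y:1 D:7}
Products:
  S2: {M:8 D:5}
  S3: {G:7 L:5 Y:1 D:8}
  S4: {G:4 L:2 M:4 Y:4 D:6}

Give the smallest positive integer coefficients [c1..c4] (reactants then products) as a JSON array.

G: 6·3 = 18 | 4·0+2·7+1·4 = 18
L: 6·2 = 12 | 4·0+2·5+1·2 = 12
M: 6·6 = 36 | 4·8+2·0+1·4 = 36
Y: 6·1 = 6 | 4·0+2·1+1·4 = 6
D: 6·7 = 42 | 4·5+2·8+1·6 = 42
gcd(6,4,2,1) = 1

Coefficients: [6, 4, 2, 1]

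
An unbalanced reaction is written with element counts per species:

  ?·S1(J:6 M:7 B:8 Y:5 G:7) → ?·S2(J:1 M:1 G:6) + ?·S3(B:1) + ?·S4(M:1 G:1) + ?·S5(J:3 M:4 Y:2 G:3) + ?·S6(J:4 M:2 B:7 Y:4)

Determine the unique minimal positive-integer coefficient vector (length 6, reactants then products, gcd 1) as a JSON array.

Coefficients: [2, 1, 2, 5, 1, 2]

J: 2·6 = 12 | 1·1+2·0+5·0+1·3+2·4 = 12
M: 2·7 = 14 | 1·1+2·0+5·1+1·4+2·2 = 14
B: 2·8 = 16 | 1·0+2·1+5·0+1·0+2·7 = 16
Y: 2·5 = 10 | 1·0+2·0+5·0+1·2+2·4 = 10
G: 2·7 = 14 | 1·6+2·0+5·1+1·3+2·0 = 14
gcd(2,1,2,5,1,2) = 1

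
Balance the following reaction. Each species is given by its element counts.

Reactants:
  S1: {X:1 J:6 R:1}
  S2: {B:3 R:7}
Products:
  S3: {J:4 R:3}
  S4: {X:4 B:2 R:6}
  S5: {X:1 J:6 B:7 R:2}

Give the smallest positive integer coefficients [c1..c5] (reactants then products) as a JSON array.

X: 5·1+3·0 = 5 | 6·0+1·4+1·1 = 5
J: 5·6+3·0 = 30 | 6·4+1·0+1·6 = 30
B: 5·0+3·3 = 9 | 6·0+1·2+1·7 = 9
R: 5·1+3·7 = 26 | 6·3+1·6+1·2 = 26
gcd(5,3,6,1,1) = 1

Coefficients: [5, 3, 6, 1, 1]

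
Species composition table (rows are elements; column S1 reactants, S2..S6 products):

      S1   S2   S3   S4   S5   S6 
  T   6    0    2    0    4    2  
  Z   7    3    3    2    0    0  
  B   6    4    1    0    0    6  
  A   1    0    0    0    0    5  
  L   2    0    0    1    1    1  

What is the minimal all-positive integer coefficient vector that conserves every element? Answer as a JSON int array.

T: 5·6 = 30 | 5·0+4·2+4·0+5·4+1·2 = 30
Z: 5·7 = 35 | 5·3+4·3+4·2+5·0+1·0 = 35
B: 5·6 = 30 | 5·4+4·1+4·0+5·0+1·6 = 30
A: 5·1 = 5 | 5·0+4·0+4·0+5·0+1·5 = 5
L: 5·2 = 10 | 5·0+4·0+4·1+5·1+1·1 = 10
gcd(5,5,4,4,5,1) = 1

Coefficients: [5, 5, 4, 4, 5, 1]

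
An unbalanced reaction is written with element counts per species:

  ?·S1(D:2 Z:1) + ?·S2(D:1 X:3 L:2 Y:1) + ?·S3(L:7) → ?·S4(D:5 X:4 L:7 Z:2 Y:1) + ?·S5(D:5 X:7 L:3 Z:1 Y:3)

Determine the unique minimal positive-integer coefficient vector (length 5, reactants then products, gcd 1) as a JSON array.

Coefficients: [5, 5, 1, 2, 1]

D: 5·2+5·1+1·0 = 15 | 2·5+1·5 = 15
X: 5·0+5·3+1·0 = 15 | 2·4+1·7 = 15
L: 5·0+5·2+1·7 = 17 | 2·7+1·3 = 17
Z: 5·1+5·0+1·0 = 5 | 2·2+1·1 = 5
Y: 5·0+5·1+1·0 = 5 | 2·1+1·3 = 5
gcd(5,5,1,2,1) = 1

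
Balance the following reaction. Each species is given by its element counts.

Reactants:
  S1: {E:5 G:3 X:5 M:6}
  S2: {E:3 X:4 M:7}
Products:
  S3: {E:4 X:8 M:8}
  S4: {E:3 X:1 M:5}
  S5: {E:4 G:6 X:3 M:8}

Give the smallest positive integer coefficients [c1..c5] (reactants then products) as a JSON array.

E: 2·5+5·3 = 25 | 3·4+3·3+1·4 = 25
G: 2·3+5·0 = 6 | 3·0+3·0+1·6 = 6
X: 2·5+5·4 = 30 | 3·8+3·1+1·3 = 30
M: 2·6+5·7 = 47 | 3·8+3·5+1·8 = 47
gcd(2,5,3,3,1) = 1

Coefficients: [2, 5, 3, 3, 1]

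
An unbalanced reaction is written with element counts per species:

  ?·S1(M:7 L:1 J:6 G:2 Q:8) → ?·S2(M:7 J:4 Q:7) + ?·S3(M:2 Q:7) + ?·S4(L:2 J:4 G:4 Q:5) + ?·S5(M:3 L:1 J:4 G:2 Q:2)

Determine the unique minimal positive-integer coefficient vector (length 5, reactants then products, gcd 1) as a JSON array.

M: 6·7 = 42 | 4·7+1·2+1·0+4·3 = 42
L: 6·1 = 6 | 4·0+1·0+1·2+4·1 = 6
J: 6·6 = 36 | 4·4+1·0+1·4+4·4 = 36
G: 6·2 = 12 | 4·0+1·0+1·4+4·2 = 12
Q: 6·8 = 48 | 4·7+1·7+1·5+4·2 = 48
gcd(6,4,1,1,4) = 1

Coefficients: [6, 4, 1, 1, 4]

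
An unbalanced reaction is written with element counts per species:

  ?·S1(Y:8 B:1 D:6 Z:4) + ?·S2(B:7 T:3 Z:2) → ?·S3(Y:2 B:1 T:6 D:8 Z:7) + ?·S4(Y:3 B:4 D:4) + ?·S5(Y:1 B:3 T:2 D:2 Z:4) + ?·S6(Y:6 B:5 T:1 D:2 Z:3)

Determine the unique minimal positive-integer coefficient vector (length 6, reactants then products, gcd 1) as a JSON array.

Y: 5·8+5·0 = 40 | 1·2+2·3+2·1+5·6 = 40
B: 5·1+5·7 = 40 | 1·1+2·4+2·3+5·5 = 40
T: 5·0+5·3 = 15 | 1·6+2·0+2·2+5·1 = 15
D: 5·6+5·0 = 30 | 1·8+2·4+2·2+5·2 = 30
Z: 5·4+5·2 = 30 | 1·7+2·0+2·4+5·3 = 30
gcd(5,5,1,2,2,5) = 1

Coefficients: [5, 5, 1, 2, 2, 5]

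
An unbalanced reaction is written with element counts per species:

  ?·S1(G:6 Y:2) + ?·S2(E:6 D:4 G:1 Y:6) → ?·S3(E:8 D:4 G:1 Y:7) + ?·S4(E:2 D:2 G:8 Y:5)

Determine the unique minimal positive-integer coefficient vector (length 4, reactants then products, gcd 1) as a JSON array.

E: 5·0+4·6 = 24 | 2·8+4·2 = 24
D: 5·0+4·4 = 16 | 2·4+4·2 = 16
G: 5·6+4·1 = 34 | 2·1+4·8 = 34
Y: 5·2+4·6 = 34 | 2·7+4·5 = 34
gcd(5,4,2,4) = 1

Coefficients: [5, 4, 2, 4]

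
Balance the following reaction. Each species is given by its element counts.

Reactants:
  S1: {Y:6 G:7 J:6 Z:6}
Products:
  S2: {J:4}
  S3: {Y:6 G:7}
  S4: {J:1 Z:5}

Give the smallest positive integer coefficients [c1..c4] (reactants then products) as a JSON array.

Y: 5·6 = 30 | 6·0+5·6+6·0 = 30
G: 5·7 = 35 | 6·0+5·7+6·0 = 35
J: 5·6 = 30 | 6·4+5·0+6·1 = 30
Z: 5·6 = 30 | 6·0+5·0+6·5 = 30
gcd(5,6,5,6) = 1

Coefficients: [5, 6, 5, 6]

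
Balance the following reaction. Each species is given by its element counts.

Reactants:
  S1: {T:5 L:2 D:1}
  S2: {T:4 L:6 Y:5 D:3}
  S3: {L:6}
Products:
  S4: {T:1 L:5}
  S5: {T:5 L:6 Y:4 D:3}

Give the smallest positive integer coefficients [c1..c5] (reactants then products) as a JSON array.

T: 3·5+4·4+5·0 = 31 | 6·1+5·5 = 31
L: 3·2+4·6+5·6 = 60 | 6·5+5·6 = 60
Y: 3·0+4·5+5·0 = 20 | 6·0+5·4 = 20
D: 3·1+4·3+5·0 = 15 | 6·0+5·3 = 15
gcd(3,4,5,6,5) = 1

Coefficients: [3, 4, 5, 6, 5]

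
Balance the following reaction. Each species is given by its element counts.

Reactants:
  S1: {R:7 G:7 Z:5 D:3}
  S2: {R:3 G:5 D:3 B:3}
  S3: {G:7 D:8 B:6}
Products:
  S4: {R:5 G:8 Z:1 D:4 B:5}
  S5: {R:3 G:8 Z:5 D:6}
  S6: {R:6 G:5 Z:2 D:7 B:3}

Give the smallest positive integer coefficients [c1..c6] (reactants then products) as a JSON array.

R: 3·7+2·3+2·0 = 27 | 3·5+2·3+1·6 = 27
G: 3·7+2·5+2·7 = 45 | 3·8+2·8+1·5 = 45
Z: 3·5+2·0+2·0 = 15 | 3·1+2·5+1·2 = 15
D: 3·3+2·3+2·8 = 31 | 3·4+2·6+1·7 = 31
B: 3·0+2·3+2·6 = 18 | 3·5+2·0+1·3 = 18
gcd(3,2,2,3,2,1) = 1

Coefficients: [3, 2, 2, 3, 2, 1]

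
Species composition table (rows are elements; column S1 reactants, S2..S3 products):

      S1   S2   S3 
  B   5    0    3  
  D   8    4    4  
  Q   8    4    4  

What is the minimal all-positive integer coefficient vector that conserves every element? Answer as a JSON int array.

B: 3·5 = 15 | 1·0+5·3 = 15
D: 3·8 = 24 | 1·4+5·4 = 24
Q: 3·8 = 24 | 1·4+5·4 = 24
gcd(3,1,5) = 1

Coefficients: [3, 1, 5]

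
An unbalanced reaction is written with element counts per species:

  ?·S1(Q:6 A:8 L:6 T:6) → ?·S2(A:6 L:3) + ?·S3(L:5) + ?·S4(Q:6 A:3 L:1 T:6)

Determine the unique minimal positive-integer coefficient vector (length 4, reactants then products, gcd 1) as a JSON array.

Coefficients: [6, 5, 3, 6]

Q: 6·6 = 36 | 5·0+3·0+6·6 = 36
A: 6·8 = 48 | 5·6+3·0+6·3 = 48
L: 6·6 = 36 | 5·3+3·5+6·1 = 36
T: 6·6 = 36 | 5·0+3·0+6·6 = 36
gcd(6,5,3,6) = 1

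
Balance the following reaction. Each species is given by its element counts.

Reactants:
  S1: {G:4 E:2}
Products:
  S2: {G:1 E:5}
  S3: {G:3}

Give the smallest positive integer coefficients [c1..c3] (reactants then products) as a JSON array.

Coefficients: [5, 2, 6]

G: 5·4 = 20 | 2·1+6·3 = 20
E: 5·2 = 10 | 2·5+6·0 = 10
gcd(5,2,6) = 1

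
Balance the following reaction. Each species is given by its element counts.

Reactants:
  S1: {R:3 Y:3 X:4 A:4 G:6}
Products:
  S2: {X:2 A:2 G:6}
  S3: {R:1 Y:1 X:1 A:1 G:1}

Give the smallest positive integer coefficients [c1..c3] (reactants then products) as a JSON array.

Coefficients: [2, 1, 6]

R: 2·3 = 6 | 1·0+6·1 = 6
Y: 2·3 = 6 | 1·0+6·1 = 6
X: 2·4 = 8 | 1·2+6·1 = 8
A: 2·4 = 8 | 1·2+6·1 = 8
G: 2·6 = 12 | 1·6+6·1 = 12
gcd(2,1,6) = 1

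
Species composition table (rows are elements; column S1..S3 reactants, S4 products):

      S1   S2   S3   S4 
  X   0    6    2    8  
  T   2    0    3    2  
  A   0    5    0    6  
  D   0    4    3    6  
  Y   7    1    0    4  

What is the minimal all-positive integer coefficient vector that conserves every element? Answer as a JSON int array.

X: 2·0+6·6+2·2 = 40 | 5·8 = 40
T: 2·2+6·0+2·3 = 10 | 5·2 = 10
A: 2·0+6·5+2·0 = 30 | 5·6 = 30
D: 2·0+6·4+2·3 = 30 | 5·6 = 30
Y: 2·7+6·1+2·0 = 20 | 5·4 = 20
gcd(2,6,2,5) = 1

Coefficients: [2, 6, 2, 5]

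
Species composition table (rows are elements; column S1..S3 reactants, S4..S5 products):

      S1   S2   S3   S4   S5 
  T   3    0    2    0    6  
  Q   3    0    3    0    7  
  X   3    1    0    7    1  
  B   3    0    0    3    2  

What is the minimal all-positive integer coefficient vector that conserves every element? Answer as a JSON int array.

T: 4·3+5·0+3·2 = 18 | 2·0+3·6 = 18
Q: 4·3+5·0+3·3 = 21 | 2·0+3·7 = 21
X: 4·3+5·1+3·0 = 17 | 2·7+3·1 = 17
B: 4·3+5·0+3·0 = 12 | 2·3+3·2 = 12
gcd(4,5,3,2,3) = 1

Coefficients: [4, 5, 3, 2, 3]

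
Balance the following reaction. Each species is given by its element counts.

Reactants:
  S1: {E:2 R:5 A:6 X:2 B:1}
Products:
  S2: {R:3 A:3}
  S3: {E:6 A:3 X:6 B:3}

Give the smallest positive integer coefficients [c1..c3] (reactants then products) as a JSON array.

Coefficients: [3, 5, 1]

E: 3·2 = 6 | 5·0+1·6 = 6
R: 3·5 = 15 | 5·3+1·0 = 15
A: 3·6 = 18 | 5·3+1·3 = 18
X: 3·2 = 6 | 5·0+1·6 = 6
B: 3·1 = 3 | 5·0+1·3 = 3
gcd(3,5,1) = 1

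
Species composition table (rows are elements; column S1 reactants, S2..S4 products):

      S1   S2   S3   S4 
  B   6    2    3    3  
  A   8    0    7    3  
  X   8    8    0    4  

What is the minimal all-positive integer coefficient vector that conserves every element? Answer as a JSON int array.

Coefficients: [5, 3, 4, 4]

B: 5·6 = 30 | 3·2+4·3+4·3 = 30
A: 5·8 = 40 | 3·0+4·7+4·3 = 40
X: 5·8 = 40 | 3·8+4·0+4·4 = 40
gcd(5,3,4,4) = 1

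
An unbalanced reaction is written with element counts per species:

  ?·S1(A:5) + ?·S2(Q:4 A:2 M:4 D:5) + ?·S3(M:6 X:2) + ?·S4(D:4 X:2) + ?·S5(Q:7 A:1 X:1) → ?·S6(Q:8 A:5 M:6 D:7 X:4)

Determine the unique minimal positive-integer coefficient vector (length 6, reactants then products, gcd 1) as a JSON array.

Q: 3·0+3·4+3·0+5·0+4·7 = 40 | 5·8 = 40
A: 3·5+3·2+3·0+5·0+4·1 = 25 | 5·5 = 25
M: 3·0+3·4+3·6+5·0+4·0 = 30 | 5·6 = 30
D: 3·0+3·5+3·0+5·4+4·0 = 35 | 5·7 = 35
X: 3·0+3·0+3·2+5·2+4·1 = 20 | 5·4 = 20
gcd(3,3,3,5,4,5) = 1

Coefficients: [3, 3, 3, 5, 4, 5]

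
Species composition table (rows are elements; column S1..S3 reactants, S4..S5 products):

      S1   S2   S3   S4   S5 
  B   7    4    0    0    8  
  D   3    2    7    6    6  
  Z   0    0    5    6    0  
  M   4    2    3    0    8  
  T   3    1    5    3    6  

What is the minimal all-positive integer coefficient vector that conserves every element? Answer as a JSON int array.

Coefficients: [4, 3, 6, 5, 5]

B: 4·7+3·4+6·0 = 40 | 5·0+5·8 = 40
D: 4·3+3·2+6·7 = 60 | 5·6+5·6 = 60
Z: 4·0+3·0+6·5 = 30 | 5·6+5·0 = 30
M: 4·4+3·2+6·3 = 40 | 5·0+5·8 = 40
T: 4·3+3·1+6·5 = 45 | 5·3+5·6 = 45
gcd(4,3,6,5,5) = 1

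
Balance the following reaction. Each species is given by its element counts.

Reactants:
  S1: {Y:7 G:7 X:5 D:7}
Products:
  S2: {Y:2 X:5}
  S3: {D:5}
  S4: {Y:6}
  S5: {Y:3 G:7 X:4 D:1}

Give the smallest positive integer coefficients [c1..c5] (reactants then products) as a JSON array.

Y: 5·7 = 35 | 1·2+6·0+3·6+5·3 = 35
G: 5·7 = 35 | 1·0+6·0+3·0+5·7 = 35
X: 5·5 = 25 | 1·5+6·0+3·0+5·4 = 25
D: 5·7 = 35 | 1·0+6·5+3·0+5·1 = 35
gcd(5,1,6,3,5) = 1

Coefficients: [5, 1, 6, 3, 5]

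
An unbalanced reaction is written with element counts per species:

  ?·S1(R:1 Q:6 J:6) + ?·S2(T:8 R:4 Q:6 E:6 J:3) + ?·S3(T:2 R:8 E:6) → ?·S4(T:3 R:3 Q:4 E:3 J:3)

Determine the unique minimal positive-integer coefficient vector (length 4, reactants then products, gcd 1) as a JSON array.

T: 2·0+2·8+1·2 = 18 | 6·3 = 18
R: 2·1+2·4+1·8 = 18 | 6·3 = 18
Q: 2·6+2·6+1·0 = 24 | 6·4 = 24
E: 2·0+2·6+1·6 = 18 | 6·3 = 18
J: 2·6+2·3+1·0 = 18 | 6·3 = 18
gcd(2,2,1,6) = 1

Coefficients: [2, 2, 1, 6]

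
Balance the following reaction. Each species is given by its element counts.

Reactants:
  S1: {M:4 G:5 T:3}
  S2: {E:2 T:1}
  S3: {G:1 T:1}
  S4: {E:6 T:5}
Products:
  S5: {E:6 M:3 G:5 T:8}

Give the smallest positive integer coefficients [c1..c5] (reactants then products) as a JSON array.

Coefficients: [3, 3, 5, 3, 4]

E: 3·0+3·2+5·0+3·6 = 24 | 4·6 = 24
M: 3·4+3·0+5·0+3·0 = 12 | 4·3 = 12
G: 3·5+3·0+5·1+3·0 = 20 | 4·5 = 20
T: 3·3+3·1+5·1+3·5 = 32 | 4·8 = 32
gcd(3,3,5,3,4) = 1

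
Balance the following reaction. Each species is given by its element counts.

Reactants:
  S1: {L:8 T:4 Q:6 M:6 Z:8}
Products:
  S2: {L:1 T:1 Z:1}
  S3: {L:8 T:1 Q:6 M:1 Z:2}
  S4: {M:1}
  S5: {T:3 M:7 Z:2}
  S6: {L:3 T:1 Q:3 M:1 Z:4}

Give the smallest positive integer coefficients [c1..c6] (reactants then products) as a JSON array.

Coefficients: [3, 4, 1, 6, 1, 4]

L: 3·8 = 24 | 4·1+1·8+6·0+1·0+4·3 = 24
T: 3·4 = 12 | 4·1+1·1+6·0+1·3+4·1 = 12
Q: 3·6 = 18 | 4·0+1·6+6·0+1·0+4·3 = 18
M: 3·6 = 18 | 4·0+1·1+6·1+1·7+4·1 = 18
Z: 3·8 = 24 | 4·1+1·2+6·0+1·2+4·4 = 24
gcd(3,4,1,6,1,4) = 1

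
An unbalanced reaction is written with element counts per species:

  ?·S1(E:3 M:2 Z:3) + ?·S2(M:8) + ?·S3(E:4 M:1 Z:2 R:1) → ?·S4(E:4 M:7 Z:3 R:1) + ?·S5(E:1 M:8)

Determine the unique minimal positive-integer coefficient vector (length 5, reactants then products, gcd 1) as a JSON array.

Coefficients: [1, 5, 3, 3, 3]

E: 1·3+5·0+3·4 = 15 | 3·4+3·1 = 15
M: 1·2+5·8+3·1 = 45 | 3·7+3·8 = 45
Z: 1·3+5·0+3·2 = 9 | 3·3+3·0 = 9
R: 1·0+5·0+3·1 = 3 | 3·1+3·0 = 3
gcd(1,5,3,3,3) = 1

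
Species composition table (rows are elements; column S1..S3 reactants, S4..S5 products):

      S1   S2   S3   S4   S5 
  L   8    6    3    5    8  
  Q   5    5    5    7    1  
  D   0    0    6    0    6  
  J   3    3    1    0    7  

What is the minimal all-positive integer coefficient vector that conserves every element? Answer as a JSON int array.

L: 3·8+1·6+2·3 = 36 | 4·5+2·8 = 36
Q: 3·5+1·5+2·5 = 30 | 4·7+2·1 = 30
D: 3·0+1·0+2·6 = 12 | 4·0+2·6 = 12
J: 3·3+1·3+2·1 = 14 | 4·0+2·7 = 14
gcd(3,1,2,4,2) = 1

Coefficients: [3, 1, 2, 4, 2]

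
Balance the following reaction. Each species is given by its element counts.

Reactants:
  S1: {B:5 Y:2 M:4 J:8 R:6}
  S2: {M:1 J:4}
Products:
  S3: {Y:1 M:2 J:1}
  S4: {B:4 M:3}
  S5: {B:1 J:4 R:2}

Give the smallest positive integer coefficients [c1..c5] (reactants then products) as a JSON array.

Coefficients: [2, 3, 4, 1, 6]

B: 2·5+3·0 = 10 | 4·0+1·4+6·1 = 10
Y: 2·2+3·0 = 4 | 4·1+1·0+6·0 = 4
M: 2·4+3·1 = 11 | 4·2+1·3+6·0 = 11
J: 2·8+3·4 = 28 | 4·1+1·0+6·4 = 28
R: 2·6+3·0 = 12 | 4·0+1·0+6·2 = 12
gcd(2,3,4,1,6) = 1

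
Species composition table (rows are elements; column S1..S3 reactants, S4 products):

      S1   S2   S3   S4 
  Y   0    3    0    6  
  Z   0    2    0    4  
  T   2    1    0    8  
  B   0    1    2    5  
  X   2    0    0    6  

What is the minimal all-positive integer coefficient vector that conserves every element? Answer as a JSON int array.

Coefficients: [6, 4, 3, 2]

Y: 6·0+4·3+3·0 = 12 | 2·6 = 12
Z: 6·0+4·2+3·0 = 8 | 2·4 = 8
T: 6·2+4·1+3·0 = 16 | 2·8 = 16
B: 6·0+4·1+3·2 = 10 | 2·5 = 10
X: 6·2+4·0+3·0 = 12 | 2·6 = 12
gcd(6,4,3,2) = 1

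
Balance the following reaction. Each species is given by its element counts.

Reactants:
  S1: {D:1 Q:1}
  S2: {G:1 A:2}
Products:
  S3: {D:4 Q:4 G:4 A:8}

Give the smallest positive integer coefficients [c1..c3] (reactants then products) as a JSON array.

D: 4·1+4·0 = 4 | 1·4 = 4
Q: 4·1+4·0 = 4 | 1·4 = 4
G: 4·0+4·1 = 4 | 1·4 = 4
A: 4·0+4·2 = 8 | 1·8 = 8
gcd(4,4,1) = 1

Coefficients: [4, 4, 1]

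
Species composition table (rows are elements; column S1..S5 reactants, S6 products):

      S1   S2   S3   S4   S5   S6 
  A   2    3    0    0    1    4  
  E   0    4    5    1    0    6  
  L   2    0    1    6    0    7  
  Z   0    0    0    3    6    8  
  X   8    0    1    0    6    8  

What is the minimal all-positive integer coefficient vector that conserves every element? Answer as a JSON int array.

A: 2·2+5·3+2·0+6·0+5·1 = 24 | 6·4 = 24
E: 2·0+5·4+2·5+6·1+5·0 = 36 | 6·6 = 36
L: 2·2+5·0+2·1+6·6+5·0 = 42 | 6·7 = 42
Z: 2·0+5·0+2·0+6·3+5·6 = 48 | 6·8 = 48
X: 2·8+5·0+2·1+6·0+5·6 = 48 | 6·8 = 48
gcd(2,5,2,6,5,6) = 1

Coefficients: [2, 5, 2, 6, 5, 6]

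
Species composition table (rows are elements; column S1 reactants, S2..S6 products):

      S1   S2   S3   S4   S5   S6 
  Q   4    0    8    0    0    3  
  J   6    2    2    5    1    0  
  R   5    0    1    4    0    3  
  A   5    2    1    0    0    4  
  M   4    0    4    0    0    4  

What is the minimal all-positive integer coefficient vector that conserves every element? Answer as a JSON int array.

Q: 5·4 = 20 | 4·0+1·8+3·0+5·0+4·3 = 20
J: 5·6 = 30 | 4·2+1·2+3·5+5·1+4·0 = 30
R: 5·5 = 25 | 4·0+1·1+3·4+5·0+4·3 = 25
A: 5·5 = 25 | 4·2+1·1+3·0+5·0+4·4 = 25
M: 5·4 = 20 | 4·0+1·4+3·0+5·0+4·4 = 20
gcd(5,4,1,3,5,4) = 1

Coefficients: [5, 4, 1, 3, 5, 4]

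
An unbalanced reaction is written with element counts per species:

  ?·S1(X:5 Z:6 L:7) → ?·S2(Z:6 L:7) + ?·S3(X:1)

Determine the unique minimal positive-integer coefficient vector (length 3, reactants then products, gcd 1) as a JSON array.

X: 1·5 = 5 | 1·0+5·1 = 5
Z: 1·6 = 6 | 1·6+5·0 = 6
L: 1·7 = 7 | 1·7+5·0 = 7
gcd(1,1,5) = 1

Coefficients: [1, 1, 5]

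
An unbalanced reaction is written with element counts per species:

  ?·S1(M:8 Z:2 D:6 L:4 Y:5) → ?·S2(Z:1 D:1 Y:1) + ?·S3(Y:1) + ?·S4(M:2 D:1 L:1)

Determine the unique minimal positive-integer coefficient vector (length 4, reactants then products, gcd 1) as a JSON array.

Coefficients: [1, 2, 3, 4]

M: 1·8 = 8 | 2·0+3·0+4·2 = 8
Z: 1·2 = 2 | 2·1+3·0+4·0 = 2
D: 1·6 = 6 | 2·1+3·0+4·1 = 6
L: 1·4 = 4 | 2·0+3·0+4·1 = 4
Y: 1·5 = 5 | 2·1+3·1+4·0 = 5
gcd(1,2,3,4) = 1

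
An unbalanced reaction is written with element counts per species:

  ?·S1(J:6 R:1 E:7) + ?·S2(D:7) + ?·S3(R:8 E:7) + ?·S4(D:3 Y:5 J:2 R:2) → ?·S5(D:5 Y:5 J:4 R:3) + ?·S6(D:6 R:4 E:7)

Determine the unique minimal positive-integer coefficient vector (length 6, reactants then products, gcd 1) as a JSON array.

Coefficients: [2, 6, 3, 6, 6, 5]

D: 2·0+6·7+3·0+6·3 = 60 | 6·5+5·6 = 60
Y: 2·0+6·0+3·0+6·5 = 30 | 6·5+5·0 = 30
J: 2·6+6·0+3·0+6·2 = 24 | 6·4+5·0 = 24
R: 2·1+6·0+3·8+6·2 = 38 | 6·3+5·4 = 38
E: 2·7+6·0+3·7+6·0 = 35 | 6·0+5·7 = 35
gcd(2,6,3,6,6,5) = 1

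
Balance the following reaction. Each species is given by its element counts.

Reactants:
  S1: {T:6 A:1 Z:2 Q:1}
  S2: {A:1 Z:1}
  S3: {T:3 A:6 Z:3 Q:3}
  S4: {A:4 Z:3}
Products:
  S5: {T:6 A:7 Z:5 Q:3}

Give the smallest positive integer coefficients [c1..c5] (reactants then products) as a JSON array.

Coefficients: [3, 4, 4, 1, 5]

T: 3·6+4·0+4·3+1·0 = 30 | 5·6 = 30
A: 3·1+4·1+4·6+1·4 = 35 | 5·7 = 35
Z: 3·2+4·1+4·3+1·3 = 25 | 5·5 = 25
Q: 3·1+4·0+4·3+1·0 = 15 | 5·3 = 15
gcd(3,4,4,1,5) = 1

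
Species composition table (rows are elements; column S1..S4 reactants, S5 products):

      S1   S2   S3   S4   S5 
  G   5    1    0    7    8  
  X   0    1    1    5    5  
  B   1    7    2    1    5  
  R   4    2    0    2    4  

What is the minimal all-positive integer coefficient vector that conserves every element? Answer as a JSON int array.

G: 2·5+1·1+4·0+3·7 = 32 | 4·8 = 32
X: 2·0+1·1+4·1+3·5 = 20 | 4·5 = 20
B: 2·1+1·7+4·2+3·1 = 20 | 4·5 = 20
R: 2·4+1·2+4·0+3·2 = 16 | 4·4 = 16
gcd(2,1,4,3,4) = 1

Coefficients: [2, 1, 4, 3, 4]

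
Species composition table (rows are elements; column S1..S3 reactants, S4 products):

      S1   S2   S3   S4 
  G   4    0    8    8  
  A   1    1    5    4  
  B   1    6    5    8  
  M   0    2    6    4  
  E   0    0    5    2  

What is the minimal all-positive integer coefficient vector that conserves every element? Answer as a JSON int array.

Coefficients: [6, 4, 2, 5]

G: 6·4+4·0+2·8 = 40 | 5·8 = 40
A: 6·1+4·1+2·5 = 20 | 5·4 = 20
B: 6·1+4·6+2·5 = 40 | 5·8 = 40
M: 6·0+4·2+2·6 = 20 | 5·4 = 20
E: 6·0+4·0+2·5 = 10 | 5·2 = 10
gcd(6,4,2,5) = 1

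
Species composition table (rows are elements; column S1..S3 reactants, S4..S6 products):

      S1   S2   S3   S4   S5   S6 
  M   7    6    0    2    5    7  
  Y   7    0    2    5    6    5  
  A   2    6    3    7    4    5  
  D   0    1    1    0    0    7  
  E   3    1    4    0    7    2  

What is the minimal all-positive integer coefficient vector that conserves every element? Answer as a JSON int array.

M: 4·7+1·6+6·0 = 34 | 1·2+5·5+1·7 = 34
Y: 4·7+1·0+6·2 = 40 | 1·5+5·6+1·5 = 40
A: 4·2+1·6+6·3 = 32 | 1·7+5·4+1·5 = 32
D: 4·0+1·1+6·1 = 7 | 1·0+5·0+1·7 = 7
E: 4·3+1·1+6·4 = 37 | 1·0+5·7+1·2 = 37
gcd(4,1,6,1,5,1) = 1

Coefficients: [4, 1, 6, 1, 5, 1]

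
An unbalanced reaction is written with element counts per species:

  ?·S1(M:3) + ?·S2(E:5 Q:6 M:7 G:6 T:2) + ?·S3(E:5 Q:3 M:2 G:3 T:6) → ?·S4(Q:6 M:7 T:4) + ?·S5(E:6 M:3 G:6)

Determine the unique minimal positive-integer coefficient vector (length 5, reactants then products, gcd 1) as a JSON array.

Coefficients: [6, 4, 2, 5, 5]

E: 6·0+4·5+2·5 = 30 | 5·0+5·6 = 30
Q: 6·0+4·6+2·3 = 30 | 5·6+5·0 = 30
M: 6·3+4·7+2·2 = 50 | 5·7+5·3 = 50
G: 6·0+4·6+2·3 = 30 | 5·0+5·6 = 30
T: 6·0+4·2+2·6 = 20 | 5·4+5·0 = 20
gcd(6,4,2,5,5) = 1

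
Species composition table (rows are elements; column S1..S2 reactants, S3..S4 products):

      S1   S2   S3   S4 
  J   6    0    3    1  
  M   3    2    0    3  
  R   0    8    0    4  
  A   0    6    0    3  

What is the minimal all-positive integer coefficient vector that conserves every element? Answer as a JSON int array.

J: 4·6+3·0 = 24 | 6·3+6·1 = 24
M: 4·3+3·2 = 18 | 6·0+6·3 = 18
R: 4·0+3·8 = 24 | 6·0+6·4 = 24
A: 4·0+3·6 = 18 | 6·0+6·3 = 18
gcd(4,3,6,6) = 1

Coefficients: [4, 3, 6, 6]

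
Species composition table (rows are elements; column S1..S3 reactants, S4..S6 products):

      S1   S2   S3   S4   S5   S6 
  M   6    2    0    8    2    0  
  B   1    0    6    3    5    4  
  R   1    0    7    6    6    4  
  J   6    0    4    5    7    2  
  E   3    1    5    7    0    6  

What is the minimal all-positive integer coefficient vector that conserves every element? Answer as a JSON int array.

M: 2·6+1·2+6·0 = 14 | 1·8+3·2+5·0 = 14
B: 2·1+1·0+6·6 = 38 | 1·3+3·5+5·4 = 38
R: 2·1+1·0+6·7 = 44 | 1·6+3·6+5·4 = 44
J: 2·6+1·0+6·4 = 36 | 1·5+3·7+5·2 = 36
E: 2·3+1·1+6·5 = 37 | 1·7+3·0+5·6 = 37
gcd(2,1,6,1,3,5) = 1

Coefficients: [2, 1, 6, 1, 3, 5]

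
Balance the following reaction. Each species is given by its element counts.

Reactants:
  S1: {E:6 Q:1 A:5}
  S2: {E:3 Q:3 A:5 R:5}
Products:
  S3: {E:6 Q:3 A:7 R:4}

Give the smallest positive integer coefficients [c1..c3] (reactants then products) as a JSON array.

Coefficients: [3, 4, 5]

E: 3·6+4·3 = 30 | 5·6 = 30
Q: 3·1+4·3 = 15 | 5·3 = 15
A: 3·5+4·5 = 35 | 5·7 = 35
R: 3·0+4·5 = 20 | 5·4 = 20
gcd(3,4,5) = 1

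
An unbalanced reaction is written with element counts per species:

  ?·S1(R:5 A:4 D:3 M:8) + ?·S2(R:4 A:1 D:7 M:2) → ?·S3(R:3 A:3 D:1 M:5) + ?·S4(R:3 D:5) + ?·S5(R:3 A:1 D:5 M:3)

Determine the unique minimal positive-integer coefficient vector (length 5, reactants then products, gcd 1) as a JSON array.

Coefficients: [4, 4, 5, 2, 5]

R: 4·5+4·4 = 36 | 5·3+2·3+5·3 = 36
A: 4·4+4·1 = 20 | 5·3+2·0+5·1 = 20
D: 4·3+4·7 = 40 | 5·1+2·5+5·5 = 40
M: 4·8+4·2 = 40 | 5·5+2·0+5·3 = 40
gcd(4,4,5,2,5) = 1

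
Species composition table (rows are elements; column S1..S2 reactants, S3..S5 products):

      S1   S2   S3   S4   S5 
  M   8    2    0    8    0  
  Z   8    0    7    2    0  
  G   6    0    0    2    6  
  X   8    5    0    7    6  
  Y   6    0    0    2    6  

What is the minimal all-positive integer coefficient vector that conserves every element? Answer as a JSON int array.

M: 5·8+4·2 = 48 | 4·0+6·8+3·0 = 48
Z: 5·8+4·0 = 40 | 4·7+6·2+3·0 = 40
G: 5·6+4·0 = 30 | 4·0+6·2+3·6 = 30
X: 5·8+4·5 = 60 | 4·0+6·7+3·6 = 60
Y: 5·6+4·0 = 30 | 4·0+6·2+3·6 = 30
gcd(5,4,4,6,3) = 1

Coefficients: [5, 4, 4, 6, 3]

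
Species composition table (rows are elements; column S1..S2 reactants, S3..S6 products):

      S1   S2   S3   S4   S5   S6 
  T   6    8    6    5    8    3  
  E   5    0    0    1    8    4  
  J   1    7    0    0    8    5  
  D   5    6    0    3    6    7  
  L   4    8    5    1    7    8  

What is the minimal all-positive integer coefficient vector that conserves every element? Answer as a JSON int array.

Coefficients: [4, 2, 1, 4, 1, 2]

T: 4·6+2·8 = 40 | 1·6+4·5+1·8+2·3 = 40
E: 4·5+2·0 = 20 | 1·0+4·1+1·8+2·4 = 20
J: 4·1+2·7 = 18 | 1·0+4·0+1·8+2·5 = 18
D: 4·5+2·6 = 32 | 1·0+4·3+1·6+2·7 = 32
L: 4·4+2·8 = 32 | 1·5+4·1+1·7+2·8 = 32
gcd(4,2,1,4,1,2) = 1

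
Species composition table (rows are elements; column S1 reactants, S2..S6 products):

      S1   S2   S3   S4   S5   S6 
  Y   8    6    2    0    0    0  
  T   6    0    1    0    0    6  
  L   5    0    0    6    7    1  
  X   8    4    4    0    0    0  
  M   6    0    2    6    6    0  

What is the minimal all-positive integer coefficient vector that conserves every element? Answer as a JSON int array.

Y: 6·8 = 48 | 6·6+6·2+3·0+1·0+5·0 = 48
T: 6·6 = 36 | 6·0+6·1+3·0+1·0+5·6 = 36
L: 6·5 = 30 | 6·0+6·0+3·6+1·7+5·1 = 30
X: 6·8 = 48 | 6·4+6·4+3·0+1·0+5·0 = 48
M: 6·6 = 36 | 6·0+6·2+3·6+1·6+5·0 = 36
gcd(6,6,6,3,1,5) = 1

Coefficients: [6, 6, 6, 3, 1, 5]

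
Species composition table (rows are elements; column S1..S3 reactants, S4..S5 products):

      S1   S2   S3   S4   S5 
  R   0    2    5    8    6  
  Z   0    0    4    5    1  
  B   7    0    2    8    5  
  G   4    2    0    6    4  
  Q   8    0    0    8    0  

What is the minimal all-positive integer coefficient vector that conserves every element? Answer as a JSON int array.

Coefficients: [3, 5, 4, 3, 1]

R: 3·0+5·2+4·5 = 30 | 3·8+1·6 = 30
Z: 3·0+5·0+4·4 = 16 | 3·5+1·1 = 16
B: 3·7+5·0+4·2 = 29 | 3·8+1·5 = 29
G: 3·4+5·2+4·0 = 22 | 3·6+1·4 = 22
Q: 3·8+5·0+4·0 = 24 | 3·8+1·0 = 24
gcd(3,5,4,3,1) = 1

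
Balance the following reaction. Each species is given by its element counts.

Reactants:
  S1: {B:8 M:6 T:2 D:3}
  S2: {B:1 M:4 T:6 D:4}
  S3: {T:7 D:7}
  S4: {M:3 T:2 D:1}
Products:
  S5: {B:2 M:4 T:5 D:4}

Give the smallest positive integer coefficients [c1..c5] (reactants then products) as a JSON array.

Coefficients: [1, 2, 1, 2, 5]

B: 1·8+2·1+1·0+2·0 = 10 | 5·2 = 10
M: 1·6+2·4+1·0+2·3 = 20 | 5·4 = 20
T: 1·2+2·6+1·7+2·2 = 25 | 5·5 = 25
D: 1·3+2·4+1·7+2·1 = 20 | 5·4 = 20
gcd(1,2,1,2,5) = 1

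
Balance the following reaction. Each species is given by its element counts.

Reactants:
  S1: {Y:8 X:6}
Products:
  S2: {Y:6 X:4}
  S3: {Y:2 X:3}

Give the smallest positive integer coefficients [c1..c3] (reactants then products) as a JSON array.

Y: 5·8 = 40 | 6·6+2·2 = 40
X: 5·6 = 30 | 6·4+2·3 = 30
gcd(5,6,2) = 1

Coefficients: [5, 6, 2]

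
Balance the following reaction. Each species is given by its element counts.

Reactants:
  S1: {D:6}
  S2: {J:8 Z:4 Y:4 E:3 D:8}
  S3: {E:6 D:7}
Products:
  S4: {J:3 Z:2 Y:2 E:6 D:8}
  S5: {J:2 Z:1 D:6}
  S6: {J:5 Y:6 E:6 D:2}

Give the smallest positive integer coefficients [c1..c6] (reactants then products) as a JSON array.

Coefficients: [3, 4, 4, 5, 6, 1]

J: 3·0+4·8+4·0 = 32 | 5·3+6·2+1·5 = 32
Z: 3·0+4·4+4·0 = 16 | 5·2+6·1+1·0 = 16
Y: 3·0+4·4+4·0 = 16 | 5·2+6·0+1·6 = 16
E: 3·0+4·3+4·6 = 36 | 5·6+6·0+1·6 = 36
D: 3·6+4·8+4·7 = 78 | 5·8+6·6+1·2 = 78
gcd(3,4,4,5,6,1) = 1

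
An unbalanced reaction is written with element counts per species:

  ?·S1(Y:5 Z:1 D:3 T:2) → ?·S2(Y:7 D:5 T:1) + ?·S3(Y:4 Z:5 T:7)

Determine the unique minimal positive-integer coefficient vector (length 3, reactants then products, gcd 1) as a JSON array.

Y: 5·5 = 25 | 3·7+1·4 = 25
Z: 5·1 = 5 | 3·0+1·5 = 5
D: 5·3 = 15 | 3·5+1·0 = 15
T: 5·2 = 10 | 3·1+1·7 = 10
gcd(5,3,1) = 1

Coefficients: [5, 3, 1]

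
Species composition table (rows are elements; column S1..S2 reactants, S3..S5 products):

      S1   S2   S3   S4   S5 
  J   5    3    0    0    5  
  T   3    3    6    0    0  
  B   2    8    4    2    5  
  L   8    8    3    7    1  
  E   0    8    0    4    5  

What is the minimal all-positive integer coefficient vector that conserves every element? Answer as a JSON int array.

J: 1·5+5·3 = 20 | 3·0+5·0+4·5 = 20
T: 1·3+5·3 = 18 | 3·6+5·0+4·0 = 18
B: 1·2+5·8 = 42 | 3·4+5·2+4·5 = 42
L: 1·8+5·8 = 48 | 3·3+5·7+4·1 = 48
E: 1·0+5·8 = 40 | 3·0+5·4+4·5 = 40
gcd(1,5,3,5,4) = 1

Coefficients: [1, 5, 3, 5, 4]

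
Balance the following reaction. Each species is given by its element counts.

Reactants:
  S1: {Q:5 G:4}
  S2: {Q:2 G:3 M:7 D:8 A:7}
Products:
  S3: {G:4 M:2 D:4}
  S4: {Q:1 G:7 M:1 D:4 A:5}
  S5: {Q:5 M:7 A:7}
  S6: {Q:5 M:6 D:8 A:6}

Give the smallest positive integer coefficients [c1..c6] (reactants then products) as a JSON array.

Q: 3·5+6·2 = 27 | 4·0+2·1+2·5+3·5 = 27
G: 3·4+6·3 = 30 | 4·4+2·7+2·0+3·0 = 30
M: 3·0+6·7 = 42 | 4·2+2·1+2·7+3·6 = 42
D: 3·0+6·8 = 48 | 4·4+2·4+2·0+3·8 = 48
A: 3·0+6·7 = 42 | 4·0+2·5+2·7+3·6 = 42
gcd(3,6,4,2,2,3) = 1

Coefficients: [3, 6, 4, 2, 2, 3]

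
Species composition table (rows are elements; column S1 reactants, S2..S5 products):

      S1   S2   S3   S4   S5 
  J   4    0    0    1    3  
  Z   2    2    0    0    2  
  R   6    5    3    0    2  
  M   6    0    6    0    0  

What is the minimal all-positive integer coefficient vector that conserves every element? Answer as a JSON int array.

Coefficients: [3, 1, 3, 6, 2]

J: 3·4 = 12 | 1·0+3·0+6·1+2·3 = 12
Z: 3·2 = 6 | 1·2+3·0+6·0+2·2 = 6
R: 3·6 = 18 | 1·5+3·3+6·0+2·2 = 18
M: 3·6 = 18 | 1·0+3·6+6·0+2·0 = 18
gcd(3,1,3,6,2) = 1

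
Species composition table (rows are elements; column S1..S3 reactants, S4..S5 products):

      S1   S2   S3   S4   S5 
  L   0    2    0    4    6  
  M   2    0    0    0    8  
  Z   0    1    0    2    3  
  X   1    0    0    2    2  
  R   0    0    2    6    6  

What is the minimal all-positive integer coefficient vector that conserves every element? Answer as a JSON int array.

L: 4·0+5·2+6·0 = 10 | 1·4+1·6 = 10
M: 4·2+5·0+6·0 = 8 | 1·0+1·8 = 8
Z: 4·0+5·1+6·0 = 5 | 1·2+1·3 = 5
X: 4·1+5·0+6·0 = 4 | 1·2+1·2 = 4
R: 4·0+5·0+6·2 = 12 | 1·6+1·6 = 12
gcd(4,5,6,1,1) = 1

Coefficients: [4, 5, 6, 1, 1]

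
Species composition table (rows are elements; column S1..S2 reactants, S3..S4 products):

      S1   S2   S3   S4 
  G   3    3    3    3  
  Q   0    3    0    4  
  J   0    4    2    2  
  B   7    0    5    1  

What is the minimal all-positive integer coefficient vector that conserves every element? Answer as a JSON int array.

G: 4·3+4·3 = 24 | 5·3+3·3 = 24
Q: 4·0+4·3 = 12 | 5·0+3·4 = 12
J: 4·0+4·4 = 16 | 5·2+3·2 = 16
B: 4·7+4·0 = 28 | 5·5+3·1 = 28
gcd(4,4,5,3) = 1

Coefficients: [4, 4, 5, 3]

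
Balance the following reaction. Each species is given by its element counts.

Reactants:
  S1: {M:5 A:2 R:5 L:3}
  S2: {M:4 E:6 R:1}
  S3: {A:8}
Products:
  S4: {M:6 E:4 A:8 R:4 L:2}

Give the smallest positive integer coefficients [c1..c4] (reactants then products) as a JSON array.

Coefficients: [4, 4, 5, 6]

M: 4·5+4·4+5·0 = 36 | 6·6 = 36
E: 4·0+4·6+5·0 = 24 | 6·4 = 24
A: 4·2+4·0+5·8 = 48 | 6·8 = 48
R: 4·5+4·1+5·0 = 24 | 6·4 = 24
L: 4·3+4·0+5·0 = 12 | 6·2 = 12
gcd(4,4,5,6) = 1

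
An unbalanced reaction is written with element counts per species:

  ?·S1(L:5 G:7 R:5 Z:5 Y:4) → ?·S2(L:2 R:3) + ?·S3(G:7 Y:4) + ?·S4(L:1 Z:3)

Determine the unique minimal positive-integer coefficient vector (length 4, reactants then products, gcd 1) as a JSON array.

L: 3·5 = 15 | 5·2+3·0+5·1 = 15
G: 3·7 = 21 | 5·0+3·7+5·0 = 21
R: 3·5 = 15 | 5·3+3·0+5·0 = 15
Z: 3·5 = 15 | 5·0+3·0+5·3 = 15
Y: 3·4 = 12 | 5·0+3·4+5·0 = 12
gcd(3,5,3,5) = 1

Coefficients: [3, 5, 3, 5]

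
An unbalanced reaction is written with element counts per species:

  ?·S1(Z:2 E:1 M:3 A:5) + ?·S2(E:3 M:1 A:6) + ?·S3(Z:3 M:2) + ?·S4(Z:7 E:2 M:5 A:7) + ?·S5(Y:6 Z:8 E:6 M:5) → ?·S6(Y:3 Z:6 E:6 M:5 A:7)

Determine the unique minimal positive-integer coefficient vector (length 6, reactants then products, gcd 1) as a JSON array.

Coefficients: [1, 5, 1, 1, 3, 6]

Y: 1·0+5·0+1·0+1·0+3·6 = 18 | 6·3 = 18
Z: 1·2+5·0+1·3+1·7+3·8 = 36 | 6·6 = 36
E: 1·1+5·3+1·0+1·2+3·6 = 36 | 6·6 = 36
M: 1·3+5·1+1·2+1·5+3·5 = 30 | 6·5 = 30
A: 1·5+5·6+1·0+1·7+3·0 = 42 | 6·7 = 42
gcd(1,5,1,1,3,6) = 1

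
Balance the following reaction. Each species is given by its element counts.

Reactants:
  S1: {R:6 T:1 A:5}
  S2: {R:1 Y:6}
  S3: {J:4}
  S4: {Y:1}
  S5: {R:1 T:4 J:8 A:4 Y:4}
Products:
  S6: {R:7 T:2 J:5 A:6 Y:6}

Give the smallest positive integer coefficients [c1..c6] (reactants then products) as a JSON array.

R: 4·6+3·1+3·0+2·0+1·1 = 28 | 4·7 = 28
T: 4·1+3·0+3·0+2·0+1·4 = 8 | 4·2 = 8
J: 4·0+3·0+3·4+2·0+1·8 = 20 | 4·5 = 20
A: 4·5+3·0+3·0+2·0+1·4 = 24 | 4·6 = 24
Y: 4·0+3·6+3·0+2·1+1·4 = 24 | 4·6 = 24
gcd(4,3,3,2,1,4) = 1

Coefficients: [4, 3, 3, 2, 1, 4]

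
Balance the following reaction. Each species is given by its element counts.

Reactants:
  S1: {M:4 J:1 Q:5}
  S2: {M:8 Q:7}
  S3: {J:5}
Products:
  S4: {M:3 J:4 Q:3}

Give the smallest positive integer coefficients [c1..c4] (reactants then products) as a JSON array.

M: 1·4+1·8+3·0 = 12 | 4·3 = 12
J: 1·1+1·0+3·5 = 16 | 4·4 = 16
Q: 1·5+1·7+3·0 = 12 | 4·3 = 12
gcd(1,1,3,4) = 1

Coefficients: [1, 1, 3, 4]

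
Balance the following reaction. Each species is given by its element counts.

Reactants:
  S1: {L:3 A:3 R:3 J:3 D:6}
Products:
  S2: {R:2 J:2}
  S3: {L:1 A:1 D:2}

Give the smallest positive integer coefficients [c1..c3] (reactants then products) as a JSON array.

Coefficients: [2, 3, 6]

L: 2·3 = 6 | 3·0+6·1 = 6
A: 2·3 = 6 | 3·0+6·1 = 6
R: 2·3 = 6 | 3·2+6·0 = 6
J: 2·3 = 6 | 3·2+6·0 = 6
D: 2·6 = 12 | 3·0+6·2 = 12
gcd(2,3,6) = 1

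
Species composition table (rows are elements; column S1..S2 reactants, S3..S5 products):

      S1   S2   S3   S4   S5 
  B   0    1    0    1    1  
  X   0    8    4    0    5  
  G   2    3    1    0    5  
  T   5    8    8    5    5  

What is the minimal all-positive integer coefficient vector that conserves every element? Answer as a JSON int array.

Coefficients: [5, 5, 5, 1, 4]

B: 5·0+5·1 = 5 | 5·0+1·1+4·1 = 5
X: 5·0+5·8 = 40 | 5·4+1·0+4·5 = 40
G: 5·2+5·3 = 25 | 5·1+1·0+4·5 = 25
T: 5·5+5·8 = 65 | 5·8+1·5+4·5 = 65
gcd(5,5,5,1,4) = 1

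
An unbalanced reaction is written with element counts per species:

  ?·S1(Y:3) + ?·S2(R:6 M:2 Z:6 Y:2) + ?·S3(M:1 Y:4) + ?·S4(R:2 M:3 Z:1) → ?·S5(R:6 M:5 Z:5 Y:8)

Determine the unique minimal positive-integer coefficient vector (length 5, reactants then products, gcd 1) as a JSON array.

R: 4·0+2·6+2·0+3·2 = 18 | 3·6 = 18
M: 4·0+2·2+2·1+3·3 = 15 | 3·5 = 15
Z: 4·0+2·6+2·0+3·1 = 15 | 3·5 = 15
Y: 4·3+2·2+2·4+3·0 = 24 | 3·8 = 24
gcd(4,2,2,3,3) = 1

Coefficients: [4, 2, 2, 3, 3]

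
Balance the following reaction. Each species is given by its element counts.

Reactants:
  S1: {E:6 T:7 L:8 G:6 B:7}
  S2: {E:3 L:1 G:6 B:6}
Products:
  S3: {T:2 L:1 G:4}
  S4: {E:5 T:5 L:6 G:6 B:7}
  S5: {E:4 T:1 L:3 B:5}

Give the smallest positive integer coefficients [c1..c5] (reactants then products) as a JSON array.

Coefficients: [6, 3, 6, 5, 5]

E: 6·6+3·3 = 45 | 6·0+5·5+5·4 = 45
T: 6·7+3·0 = 42 | 6·2+5·5+5·1 = 42
L: 6·8+3·1 = 51 | 6·1+5·6+5·3 = 51
G: 6·6+3·6 = 54 | 6·4+5·6+5·0 = 54
B: 6·7+3·6 = 60 | 6·0+5·7+5·5 = 60
gcd(6,3,6,5,5) = 1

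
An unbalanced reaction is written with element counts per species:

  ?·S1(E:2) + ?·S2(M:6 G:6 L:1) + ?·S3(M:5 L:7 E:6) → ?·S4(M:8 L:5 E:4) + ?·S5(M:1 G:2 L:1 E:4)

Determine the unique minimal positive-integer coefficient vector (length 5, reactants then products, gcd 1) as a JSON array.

M: 5·0+1·6+1·5 = 11 | 1·8+3·1 = 11
G: 5·0+1·6+1·0 = 6 | 1·0+3·2 = 6
L: 5·0+1·1+1·7 = 8 | 1·5+3·1 = 8
E: 5·2+1·0+1·6 = 16 | 1·4+3·4 = 16
gcd(5,1,1,1,3) = 1

Coefficients: [5, 1, 1, 1, 3]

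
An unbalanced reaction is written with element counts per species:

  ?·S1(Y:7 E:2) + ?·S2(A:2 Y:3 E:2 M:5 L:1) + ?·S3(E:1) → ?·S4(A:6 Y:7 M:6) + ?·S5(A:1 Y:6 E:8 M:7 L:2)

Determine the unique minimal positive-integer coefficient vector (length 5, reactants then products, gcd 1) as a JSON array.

Coefficients: [1, 4, 6, 1, 2]

A: 1·0+4·2+6·0 = 8 | 1·6+2·1 = 8
Y: 1·7+4·3+6·0 = 19 | 1·7+2·6 = 19
E: 1·2+4·2+6·1 = 16 | 1·0+2·8 = 16
M: 1·0+4·5+6·0 = 20 | 1·6+2·7 = 20
L: 1·0+4·1+6·0 = 4 | 1·0+2·2 = 4
gcd(1,4,6,1,2) = 1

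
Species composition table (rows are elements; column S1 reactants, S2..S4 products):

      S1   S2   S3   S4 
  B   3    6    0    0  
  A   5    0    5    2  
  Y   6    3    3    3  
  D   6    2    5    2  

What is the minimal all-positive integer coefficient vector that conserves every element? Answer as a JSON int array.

Coefficients: [6, 3, 4, 5]

B: 6·3 = 18 | 3·6+4·0+5·0 = 18
A: 6·5 = 30 | 3·0+4·5+5·2 = 30
Y: 6·6 = 36 | 3·3+4·3+5·3 = 36
D: 6·6 = 36 | 3·2+4·5+5·2 = 36
gcd(6,3,4,5) = 1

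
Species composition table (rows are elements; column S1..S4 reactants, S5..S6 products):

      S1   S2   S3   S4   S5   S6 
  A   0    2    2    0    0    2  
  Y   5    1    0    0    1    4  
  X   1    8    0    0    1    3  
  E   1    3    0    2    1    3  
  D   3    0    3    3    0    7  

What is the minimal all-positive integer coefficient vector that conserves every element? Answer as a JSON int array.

A: 5·0+2·2+4·2+5·0 = 12 | 3·0+6·2 = 12
Y: 5·5+2·1+4·0+5·0 = 27 | 3·1+6·4 = 27
X: 5·1+2·8+4·0+5·0 = 21 | 3·1+6·3 = 21
E: 5·1+2·3+4·0+5·2 = 21 | 3·1+6·3 = 21
D: 5·3+2·0+4·3+5·3 = 42 | 3·0+6·7 = 42
gcd(5,2,4,5,3,6) = 1

Coefficients: [5, 2, 4, 5, 3, 6]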